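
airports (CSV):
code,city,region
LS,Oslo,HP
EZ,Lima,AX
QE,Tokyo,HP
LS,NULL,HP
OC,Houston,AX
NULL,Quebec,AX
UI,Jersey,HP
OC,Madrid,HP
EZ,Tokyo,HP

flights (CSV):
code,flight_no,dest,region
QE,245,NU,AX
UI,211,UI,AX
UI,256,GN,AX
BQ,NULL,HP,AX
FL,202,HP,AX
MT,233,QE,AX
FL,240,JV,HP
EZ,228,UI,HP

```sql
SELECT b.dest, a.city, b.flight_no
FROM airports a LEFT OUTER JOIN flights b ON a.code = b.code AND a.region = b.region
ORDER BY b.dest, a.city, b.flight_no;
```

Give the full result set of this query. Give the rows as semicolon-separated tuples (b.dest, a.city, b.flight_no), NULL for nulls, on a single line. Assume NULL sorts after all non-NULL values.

(UI, Tokyo, 228); (NULL, Houston, NULL); (NULL, Jersey, NULL); (NULL, Lima, NULL); (NULL, Madrid, NULL); (NULL, Oslo, NULL); (NULL, Quebec, NULL); (NULL, Tokyo, NULL); (NULL, NULL, NULL)

LEFT JOIN keeps every row from `airports`; unmatched rows get NULL for `flights`'s columns.
Matching on a.code = b.code AND a.region = b.region. A NULL in a compared column never satisfies the condition.
- a row (code=LS, region=HP): no match → kept, b columns NULL.
- a row (code=EZ, region=AX): no match → kept, b columns NULL.
- a row (code=QE, region=HP): no match → kept, b columns NULL.
- a row (code=LS, region=HP): no match → kept, b columns NULL.
- a row (code=OC, region=AX): no match → kept, b columns NULL.
- a row (code=NULL, region=AX): no match → kept, b columns NULL.
- a row (code=UI, region=HP): no match → kept, b columns NULL.
- a row (code=OC, region=HP): no match → kept, b columns NULL.
- a row (code=EZ, region=HP): matches 1 b row(s) → 1 output row(s).
After projecting and ordering:
b.dest | a.city | b.flight_no
UI | Tokyo | 228
NULL | Houston | NULL
NULL | Jersey | NULL
NULL | Lima | NULL
NULL | Madrid | NULL
NULL | Oslo | NULL
NULL | Quebec | NULL
NULL | Tokyo | NULL
NULL | NULL | NULL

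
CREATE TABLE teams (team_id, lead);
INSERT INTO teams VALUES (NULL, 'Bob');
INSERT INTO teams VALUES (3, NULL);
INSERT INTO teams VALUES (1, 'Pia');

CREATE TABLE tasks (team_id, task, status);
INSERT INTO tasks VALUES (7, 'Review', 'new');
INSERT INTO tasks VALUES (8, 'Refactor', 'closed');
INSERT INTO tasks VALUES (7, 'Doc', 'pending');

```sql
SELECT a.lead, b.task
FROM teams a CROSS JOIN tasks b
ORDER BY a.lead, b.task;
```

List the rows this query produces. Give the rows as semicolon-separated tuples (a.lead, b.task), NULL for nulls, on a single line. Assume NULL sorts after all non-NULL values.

(Bob, Doc); (Bob, Refactor); (Bob, Review); (Pia, Doc); (Pia, Refactor); (Pia, Review); (NULL, Doc); (NULL, Refactor); (NULL, Review)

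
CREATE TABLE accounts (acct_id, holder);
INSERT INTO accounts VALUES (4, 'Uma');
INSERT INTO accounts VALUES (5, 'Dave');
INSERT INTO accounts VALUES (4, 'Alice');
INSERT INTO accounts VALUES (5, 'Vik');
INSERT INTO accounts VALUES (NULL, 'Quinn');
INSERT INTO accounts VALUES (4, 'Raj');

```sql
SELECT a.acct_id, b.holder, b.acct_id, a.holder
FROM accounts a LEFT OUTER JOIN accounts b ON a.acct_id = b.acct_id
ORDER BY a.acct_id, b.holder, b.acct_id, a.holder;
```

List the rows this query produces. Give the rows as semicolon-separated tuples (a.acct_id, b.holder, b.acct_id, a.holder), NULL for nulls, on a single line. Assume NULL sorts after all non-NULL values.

(4, Alice, 4, Alice); (4, Alice, 4, Raj); (4, Alice, 4, Uma); (4, Raj, 4, Alice); (4, Raj, 4, Raj); (4, Raj, 4, Uma); (4, Uma, 4, Alice); (4, Uma, 4, Raj); (4, Uma, 4, Uma); (5, Dave, 5, Dave); (5, Dave, 5, Vik); (5, Vik, 5, Dave); (5, Vik, 5, Vik); (NULL, NULL, NULL, Quinn)

LEFT JOIN keeps every row from `accounts a`; unmatched rows get NULL for `accounts b`'s columns.
Matching on a.acct_id = b.acct_id. A NULL in a compared column never satisfies the condition.
- a (acct_id=4) pairs with 3 row(s) of b.
- a (acct_id=5) pairs with 2 row(s) of b.
- a (acct_id=4) pairs with 3 row(s) of b.
- a (acct_id=5) pairs with 2 row(s) of b.
- a (acct_id=NULL) has no partner → padded with NULL.
- a (acct_id=4) pairs with 3 row(s) of b.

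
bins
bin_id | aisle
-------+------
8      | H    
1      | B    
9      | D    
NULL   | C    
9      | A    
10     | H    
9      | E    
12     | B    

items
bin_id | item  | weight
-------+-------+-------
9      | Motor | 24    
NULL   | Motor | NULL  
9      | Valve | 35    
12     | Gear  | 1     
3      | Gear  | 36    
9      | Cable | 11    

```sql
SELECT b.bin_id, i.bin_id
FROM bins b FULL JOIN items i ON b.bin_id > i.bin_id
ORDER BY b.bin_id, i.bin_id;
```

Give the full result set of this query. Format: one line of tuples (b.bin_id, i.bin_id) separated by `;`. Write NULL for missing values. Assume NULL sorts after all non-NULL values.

FULL OUTER JOIN keeps every row from both sides; unmatched rows get NULL for the other side's columns.
Matching on b.bin_id > i.bin_id. A NULL in a compared column never satisfies the condition.
- b[0] bin_id=8 → 1 match(es) in i → 1 row(s).
- b[1] bin_id=1 → no match; kept with NULLs on the i side.
- b[2] bin_id=9 → 1 match(es) in i → 1 row(s).
- b[3] bin_id=NULL → no match; kept with NULLs on the i side.
- b[4] bin_id=9 → 1 match(es) in i → 1 row(s).
- b[5] bin_id=10 → 4 match(es) in i → 4 row(s).
- b[6] bin_id=9 → 1 match(es) in i → 1 row(s).
- b[7] bin_id=12 → 4 match(es) in i → 4 row(s).
- 2 row(s) from i found no b partner → padded with NULL.

(1, NULL); (8, 3); (9, 3); (9, 3); (9, 3); (10, 3); (10, 9); (10, 9); (10, 9); (12, 3); (12, 9); (12, 9); (12, 9); (NULL, 12); (NULL, NULL); (NULL, NULL)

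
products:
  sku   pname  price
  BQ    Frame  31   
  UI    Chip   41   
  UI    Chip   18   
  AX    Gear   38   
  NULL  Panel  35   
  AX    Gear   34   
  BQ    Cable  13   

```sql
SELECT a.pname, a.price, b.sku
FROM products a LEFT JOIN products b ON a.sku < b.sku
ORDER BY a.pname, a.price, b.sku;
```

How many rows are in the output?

LEFT JOIN keeps every row from `products a`; unmatched rows get NULL for `products b`'s columns.
Matching on a.sku < b.sku. A NULL in a compared column never satisfies the condition.
- a row (sku=BQ): matches 2 b row(s) → 2 output row(s).
- a row (sku=UI): no match → kept, b columns NULL.
- a row (sku=UI): no match → kept, b columns NULL.
- a row (sku=AX): matches 4 b row(s) → 4 output row(s).
- a row (sku=NULL): no match → kept, b columns NULL.
- a row (sku=AX): matches 4 b row(s) → 4 output row(s).
- a row (sku=BQ): matches 2 b row(s) → 2 output row(s).
Total: 12 matched + 3 padded = 15 rows.

15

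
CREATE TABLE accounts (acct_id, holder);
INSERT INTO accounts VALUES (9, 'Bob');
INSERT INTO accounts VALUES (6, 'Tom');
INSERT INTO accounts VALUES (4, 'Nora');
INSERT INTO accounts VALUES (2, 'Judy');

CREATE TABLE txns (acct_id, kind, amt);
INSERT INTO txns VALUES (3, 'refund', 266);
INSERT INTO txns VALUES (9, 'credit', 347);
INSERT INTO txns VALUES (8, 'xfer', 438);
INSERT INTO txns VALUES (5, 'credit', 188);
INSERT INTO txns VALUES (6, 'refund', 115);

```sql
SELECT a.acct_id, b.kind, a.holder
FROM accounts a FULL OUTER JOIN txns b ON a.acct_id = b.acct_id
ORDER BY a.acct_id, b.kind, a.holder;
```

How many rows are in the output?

7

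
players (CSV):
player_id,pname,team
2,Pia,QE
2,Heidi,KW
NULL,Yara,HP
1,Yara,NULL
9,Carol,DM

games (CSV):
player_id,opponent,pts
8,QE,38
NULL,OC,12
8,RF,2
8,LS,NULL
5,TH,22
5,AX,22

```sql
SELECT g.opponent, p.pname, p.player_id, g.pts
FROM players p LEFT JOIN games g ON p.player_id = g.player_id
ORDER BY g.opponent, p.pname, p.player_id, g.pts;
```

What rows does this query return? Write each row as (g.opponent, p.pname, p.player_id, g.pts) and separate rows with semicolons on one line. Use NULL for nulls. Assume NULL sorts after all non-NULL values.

LEFT JOIN keeps every row from `players`; unmatched rows get NULL for `games`'s columns.
Matching on p.player_id = g.player_id. A NULL in a compared column never satisfies the condition.
- p row (player_id=2): no match → kept, g columns NULL.
- p row (player_id=2): no match → kept, g columns NULL.
- p row (player_id=NULL): no match → kept, g columns NULL.
- p row (player_id=1): no match → kept, g columns NULL.
- p row (player_id=9): no match → kept, g columns NULL.
After projecting and ordering:
g.opponent | p.pname | p.player_id | g.pts
NULL | Carol | 9 | NULL
NULL | Heidi | 2 | NULL
NULL | Pia | 2 | NULL
NULL | Yara | 1 | NULL
NULL | Yara | NULL | NULL

(NULL, Carol, 9, NULL); (NULL, Heidi, 2, NULL); (NULL, Pia, 2, NULL); (NULL, Yara, 1, NULL); (NULL, Yara, NULL, NULL)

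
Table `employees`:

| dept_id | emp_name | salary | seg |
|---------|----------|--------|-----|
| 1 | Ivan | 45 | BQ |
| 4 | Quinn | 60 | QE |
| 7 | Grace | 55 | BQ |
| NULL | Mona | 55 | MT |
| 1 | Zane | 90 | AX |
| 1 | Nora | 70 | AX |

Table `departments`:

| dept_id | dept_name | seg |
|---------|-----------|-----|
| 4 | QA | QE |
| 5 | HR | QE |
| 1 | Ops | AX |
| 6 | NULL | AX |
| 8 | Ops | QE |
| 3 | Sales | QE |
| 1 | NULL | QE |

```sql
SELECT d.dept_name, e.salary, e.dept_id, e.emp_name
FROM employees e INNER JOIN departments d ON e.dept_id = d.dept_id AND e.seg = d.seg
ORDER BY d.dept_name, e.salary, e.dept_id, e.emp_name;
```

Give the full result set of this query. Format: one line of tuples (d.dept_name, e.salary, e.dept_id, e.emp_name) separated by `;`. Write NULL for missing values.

INNER JOIN keeps only pairs where the ON condition holds.
Matching on e.dept_id = d.dept_id AND e.seg = d.seg. A NULL in a compared column never satisfies the condition.
Matched pairs: 3.

(Ops, 70, 1, Nora); (Ops, 90, 1, Zane); (QA, 60, 4, Quinn)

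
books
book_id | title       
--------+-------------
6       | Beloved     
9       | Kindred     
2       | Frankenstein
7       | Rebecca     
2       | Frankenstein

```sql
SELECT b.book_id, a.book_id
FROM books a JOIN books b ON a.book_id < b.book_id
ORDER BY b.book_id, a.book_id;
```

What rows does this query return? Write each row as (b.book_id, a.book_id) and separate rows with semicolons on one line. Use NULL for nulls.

(6, 2); (6, 2); (7, 2); (7, 2); (7, 6); (9, 2); (9, 2); (9, 6); (9, 7)

INNER JOIN keeps only pairs where the ON condition holds.
Matching on a.book_id < b.book_id.
Matched pairs: 9.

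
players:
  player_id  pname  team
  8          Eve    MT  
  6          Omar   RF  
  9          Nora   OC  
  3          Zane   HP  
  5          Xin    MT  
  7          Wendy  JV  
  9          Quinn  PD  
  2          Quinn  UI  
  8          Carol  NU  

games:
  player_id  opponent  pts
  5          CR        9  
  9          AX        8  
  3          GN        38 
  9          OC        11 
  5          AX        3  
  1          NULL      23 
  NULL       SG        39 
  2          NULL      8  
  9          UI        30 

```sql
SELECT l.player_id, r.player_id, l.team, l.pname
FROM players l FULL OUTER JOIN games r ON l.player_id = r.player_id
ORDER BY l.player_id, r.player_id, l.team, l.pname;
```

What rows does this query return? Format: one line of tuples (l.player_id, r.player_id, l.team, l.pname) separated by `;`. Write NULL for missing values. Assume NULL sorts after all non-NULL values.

FULL OUTER JOIN keeps every row from both sides; unmatched rows get NULL for the other side's columns.
Matching on l.player_id = r.player_id. A NULL in a compared column never satisfies the condition.
- l[0] player_id=8 → no match; kept with NULLs on the r side.
- l[1] player_id=6 → no match; kept with NULLs on the r side.
- l[2] player_id=9 → 3 match(es) in r → 3 row(s).
- l[3] player_id=3 → 1 match(es) in r → 1 row(s).
- l[4] player_id=5 → 2 match(es) in r → 2 row(s).
- l[5] player_id=7 → no match; kept with NULLs on the r side.
- l[6] player_id=9 → 3 match(es) in r → 3 row(s).
- l[7] player_id=2 → 1 match(es) in r → 1 row(s).
- l[8] player_id=8 → no match; kept with NULLs on the r side.
- plus 2 unmatched r row(s), each kept with NULL l columns.

(2, 2, UI, Quinn); (3, 3, HP, Zane); (5, 5, MT, Xin); (5, 5, MT, Xin); (6, NULL, RF, Omar); (7, NULL, JV, Wendy); (8, NULL, MT, Eve); (8, NULL, NU, Carol); (9, 9, OC, Nora); (9, 9, OC, Nora); (9, 9, OC, Nora); (9, 9, PD, Quinn); (9, 9, PD, Quinn); (9, 9, PD, Quinn); (NULL, 1, NULL, NULL); (NULL, NULL, NULL, NULL)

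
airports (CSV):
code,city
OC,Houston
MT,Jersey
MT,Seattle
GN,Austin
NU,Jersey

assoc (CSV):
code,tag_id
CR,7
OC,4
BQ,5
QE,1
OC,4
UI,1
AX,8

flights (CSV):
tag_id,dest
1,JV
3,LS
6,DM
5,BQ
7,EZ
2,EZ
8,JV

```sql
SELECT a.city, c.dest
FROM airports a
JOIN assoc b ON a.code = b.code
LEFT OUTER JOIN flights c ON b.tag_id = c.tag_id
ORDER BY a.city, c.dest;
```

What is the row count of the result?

Joins associate left-to-right: airports INNER JOIN assoc on code gives 2 intermediate row(s).
Then LEFT JOIN `flights c` on tag_id: each of those 2 rows is kept; rows whose b.tag_id has no match in c get NULL for c's columns.
Result: 2 row(s).

2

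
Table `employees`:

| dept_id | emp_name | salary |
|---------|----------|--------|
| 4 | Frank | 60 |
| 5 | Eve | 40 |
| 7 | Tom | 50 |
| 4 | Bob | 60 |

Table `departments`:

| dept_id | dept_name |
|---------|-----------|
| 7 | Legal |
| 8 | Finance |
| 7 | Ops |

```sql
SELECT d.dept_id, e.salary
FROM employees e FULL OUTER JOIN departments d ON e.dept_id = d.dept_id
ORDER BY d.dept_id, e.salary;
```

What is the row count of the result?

FULL OUTER JOIN keeps every row from both sides; unmatched rows get NULL for the other side's columns.
Matching on e.dept_id = d.dept_id.
Matched pairs: 2; unmatched e rows kept: 3; unmatched d rows kept: 1.
Total: 2 matched + 4 padded = 6 rows.

6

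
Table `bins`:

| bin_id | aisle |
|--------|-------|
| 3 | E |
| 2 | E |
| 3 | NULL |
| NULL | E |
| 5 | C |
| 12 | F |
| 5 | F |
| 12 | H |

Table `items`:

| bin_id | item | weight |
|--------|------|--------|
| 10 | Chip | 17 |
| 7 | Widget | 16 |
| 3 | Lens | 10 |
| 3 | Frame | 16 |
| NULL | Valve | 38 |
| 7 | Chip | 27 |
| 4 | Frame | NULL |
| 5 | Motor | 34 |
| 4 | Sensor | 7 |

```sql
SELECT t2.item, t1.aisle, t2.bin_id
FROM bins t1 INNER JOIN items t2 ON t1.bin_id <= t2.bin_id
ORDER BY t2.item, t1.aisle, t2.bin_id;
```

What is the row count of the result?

32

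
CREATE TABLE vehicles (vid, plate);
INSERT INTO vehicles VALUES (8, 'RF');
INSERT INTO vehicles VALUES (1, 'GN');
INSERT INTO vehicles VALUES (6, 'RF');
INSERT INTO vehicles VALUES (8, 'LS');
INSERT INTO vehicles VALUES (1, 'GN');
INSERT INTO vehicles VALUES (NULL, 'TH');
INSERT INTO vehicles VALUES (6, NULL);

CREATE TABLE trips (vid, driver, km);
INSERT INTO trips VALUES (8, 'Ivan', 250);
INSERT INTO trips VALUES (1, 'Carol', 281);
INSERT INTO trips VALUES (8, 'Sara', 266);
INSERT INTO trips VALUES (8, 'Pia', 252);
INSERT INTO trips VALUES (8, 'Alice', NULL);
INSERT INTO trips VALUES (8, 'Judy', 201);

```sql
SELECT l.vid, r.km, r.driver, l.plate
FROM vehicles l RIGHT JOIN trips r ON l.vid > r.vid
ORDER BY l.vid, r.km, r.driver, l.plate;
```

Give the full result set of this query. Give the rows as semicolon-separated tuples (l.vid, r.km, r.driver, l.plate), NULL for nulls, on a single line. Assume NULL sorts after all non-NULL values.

(6, 281, Carol, RF); (6, 281, Carol, NULL); (8, 281, Carol, LS); (8, 281, Carol, RF); (NULL, 201, Judy, NULL); (NULL, 250, Ivan, NULL); (NULL, 252, Pia, NULL); (NULL, 266, Sara, NULL); (NULL, NULL, Alice, NULL)

RIGHT JOIN keeps every row from `trips`; unmatched rows get NULL for `vehicles`'s columns.
Matching on l.vid > r.vid. A NULL in a compared column never satisfies the condition.
Matched pairs: 4; unmatched r rows kept: 5.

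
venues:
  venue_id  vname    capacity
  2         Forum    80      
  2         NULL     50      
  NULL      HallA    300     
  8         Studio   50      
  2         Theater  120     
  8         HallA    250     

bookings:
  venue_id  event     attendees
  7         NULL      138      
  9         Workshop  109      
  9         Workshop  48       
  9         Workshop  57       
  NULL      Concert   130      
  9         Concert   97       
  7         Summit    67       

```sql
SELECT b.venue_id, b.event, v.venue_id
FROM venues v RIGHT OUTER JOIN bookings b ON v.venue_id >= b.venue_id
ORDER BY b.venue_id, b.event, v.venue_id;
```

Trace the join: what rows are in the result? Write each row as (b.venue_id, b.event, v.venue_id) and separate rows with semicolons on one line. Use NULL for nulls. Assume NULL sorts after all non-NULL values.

RIGHT JOIN keeps every row from `bookings`; unmatched rows get NULL for `venues`'s columns.
Matching on v.venue_id >= b.venue_id. A NULL in a compared column never satisfies the condition.
- v row (venue_id=2): no match.
- v row (venue_id=2): no match.
- v row (venue_id=NULL): no match.
- v row (venue_id=8): matches 2 b row(s) → 2 output row(s).
- v row (venue_id=2): no match.
- v row (venue_id=8): matches 2 b row(s) → 2 output row(s).
- plus 5 unmatched b row(s), each kept with NULL v columns.
After projecting and ordering:
b.venue_id | b.event | v.venue_id
7 | Summit | 8
7 | Summit | 8
7 | NULL | 8
7 | NULL | 8
9 | Concert | NULL
9 | Workshop | NULL
9 | Workshop | NULL
9 | Workshop | NULL
NULL | Concert | NULL

(7, Summit, 8); (7, Summit, 8); (7, NULL, 8); (7, NULL, 8); (9, Concert, NULL); (9, Workshop, NULL); (9, Workshop, NULL); (9, Workshop, NULL); (NULL, Concert, NULL)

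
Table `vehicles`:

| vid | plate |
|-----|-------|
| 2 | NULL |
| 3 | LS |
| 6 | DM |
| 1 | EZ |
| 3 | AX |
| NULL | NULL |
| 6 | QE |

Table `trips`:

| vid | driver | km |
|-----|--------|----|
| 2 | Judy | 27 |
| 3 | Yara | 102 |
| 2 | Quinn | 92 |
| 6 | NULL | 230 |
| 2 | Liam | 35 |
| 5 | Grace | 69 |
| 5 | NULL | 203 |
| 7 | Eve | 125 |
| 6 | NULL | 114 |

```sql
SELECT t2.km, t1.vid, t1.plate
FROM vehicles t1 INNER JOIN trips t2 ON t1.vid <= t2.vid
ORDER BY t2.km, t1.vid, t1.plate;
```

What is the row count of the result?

36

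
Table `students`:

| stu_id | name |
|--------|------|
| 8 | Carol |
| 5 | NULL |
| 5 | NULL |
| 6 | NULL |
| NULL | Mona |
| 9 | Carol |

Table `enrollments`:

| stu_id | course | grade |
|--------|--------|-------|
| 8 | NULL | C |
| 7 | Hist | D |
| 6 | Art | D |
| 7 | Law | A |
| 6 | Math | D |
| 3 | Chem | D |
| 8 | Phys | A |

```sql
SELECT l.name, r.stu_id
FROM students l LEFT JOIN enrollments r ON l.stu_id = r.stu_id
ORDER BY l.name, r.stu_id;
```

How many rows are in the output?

8

LEFT JOIN keeps every row from `students`; unmatched rows get NULL for `enrollments`'s columns.
Matching on l.stu_id = r.stu_id. A NULL in a compared column never satisfies the condition.
- l row (stu_id=8): matches 2 r row(s) → 2 output row(s).
- l row (stu_id=5): no match → kept, r columns NULL.
- l row (stu_id=5): no match → kept, r columns NULL.
- l row (stu_id=6): matches 2 r row(s) → 2 output row(s).
- l row (stu_id=NULL): no match → kept, r columns NULL.
- l row (stu_id=9): no match → kept, r columns NULL.
Total: 4 matched + 4 padded = 8 rows.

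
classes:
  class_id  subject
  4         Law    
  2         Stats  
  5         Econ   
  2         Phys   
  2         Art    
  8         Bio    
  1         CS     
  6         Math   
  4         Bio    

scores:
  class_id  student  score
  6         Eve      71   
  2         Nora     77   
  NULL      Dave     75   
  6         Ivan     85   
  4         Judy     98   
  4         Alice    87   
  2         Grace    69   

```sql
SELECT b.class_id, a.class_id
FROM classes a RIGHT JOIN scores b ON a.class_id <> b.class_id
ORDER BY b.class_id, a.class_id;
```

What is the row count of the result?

RIGHT JOIN keeps every row from `scores`; unmatched rows get NULL for `classes`'s columns.
Matching on a.class_id <> b.class_id. A NULL in a compared column never satisfies the condition.
Matched pairs: 42; unmatched b rows kept: 1.
Total: 42 matched + 1 padded = 43 rows.

43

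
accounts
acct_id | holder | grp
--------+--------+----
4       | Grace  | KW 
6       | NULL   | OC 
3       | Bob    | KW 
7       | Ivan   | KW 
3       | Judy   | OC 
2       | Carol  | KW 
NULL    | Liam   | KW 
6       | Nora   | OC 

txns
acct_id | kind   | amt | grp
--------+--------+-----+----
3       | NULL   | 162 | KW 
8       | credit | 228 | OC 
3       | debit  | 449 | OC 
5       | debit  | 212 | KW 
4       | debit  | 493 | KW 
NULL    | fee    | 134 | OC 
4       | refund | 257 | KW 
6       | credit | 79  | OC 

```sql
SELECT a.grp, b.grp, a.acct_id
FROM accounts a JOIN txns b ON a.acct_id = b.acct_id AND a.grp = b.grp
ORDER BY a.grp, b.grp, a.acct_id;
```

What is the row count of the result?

6

INNER JOIN keeps only pairs where the ON condition holds.
Matching on a.acct_id = b.acct_id AND a.grp = b.grp. A NULL in a compared column never satisfies the condition.
- acct_id=4, grp=KW: 2 matching b row(s), so 2 row(s) emitted.
- acct_id=6, grp=OC: 1 matching b row(s), so 1 row(s) emitted.
- acct_id=3, grp=KW: 1 matching b row(s), so 1 row(s) emitted.
- acct_id=7, grp=KW: no matching b row, dropped.
- acct_id=3, grp=OC: 1 matching b row(s), so 1 row(s) emitted.
- acct_id=2, grp=KW: no matching b row, dropped.
- acct_id=NULL, grp=KW: no matching b row, dropped.
- acct_id=6, grp=OC: 1 matching b row(s), so 1 row(s) emitted.
Total: 6 rows.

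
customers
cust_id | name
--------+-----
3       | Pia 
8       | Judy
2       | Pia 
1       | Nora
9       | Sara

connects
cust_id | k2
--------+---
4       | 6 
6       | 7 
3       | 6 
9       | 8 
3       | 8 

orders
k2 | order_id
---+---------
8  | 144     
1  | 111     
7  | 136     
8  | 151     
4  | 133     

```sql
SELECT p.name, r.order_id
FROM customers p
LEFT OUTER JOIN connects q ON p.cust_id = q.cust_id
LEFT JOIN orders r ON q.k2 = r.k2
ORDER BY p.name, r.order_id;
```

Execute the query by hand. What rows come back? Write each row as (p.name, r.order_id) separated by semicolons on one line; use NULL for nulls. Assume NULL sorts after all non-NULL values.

(Judy, NULL); (Nora, NULL); (Pia, 144); (Pia, 151); (Pia, NULL); (Pia, NULL); (Sara, 144); (Sara, 151)

Joins associate left-to-right: customers LEFT JOIN connects on cust_id gives 6 intermediate row(s).
Then LEFT JOIN `orders r` on k2: each of those 6 rows is kept; rows whose q.k2 has no match in r get NULL for r's columns.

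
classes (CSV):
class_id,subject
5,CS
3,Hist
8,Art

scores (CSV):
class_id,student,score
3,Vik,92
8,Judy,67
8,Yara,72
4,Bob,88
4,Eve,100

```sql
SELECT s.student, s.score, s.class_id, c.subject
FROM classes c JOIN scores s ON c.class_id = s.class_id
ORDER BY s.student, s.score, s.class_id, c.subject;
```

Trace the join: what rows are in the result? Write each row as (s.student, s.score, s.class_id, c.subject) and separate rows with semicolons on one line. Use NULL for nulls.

(Judy, 67, 8, Art); (Vik, 92, 3, Hist); (Yara, 72, 8, Art)

INNER JOIN keeps only pairs where the ON condition holds.
Matching on c.class_id = s.class_id.
- c[0] class_id=5 → no match; dropped.
- c[1] class_id=3 → 1 match(es) in s → 1 row(s).
- c[2] class_id=8 → 2 match(es) in s → 2 row(s).
After projecting and ordering:
s.student | s.score | s.class_id | c.subject
Judy | 67 | 8 | Art
Vik | 92 | 3 | Hist
Yara | 72 | 8 | Art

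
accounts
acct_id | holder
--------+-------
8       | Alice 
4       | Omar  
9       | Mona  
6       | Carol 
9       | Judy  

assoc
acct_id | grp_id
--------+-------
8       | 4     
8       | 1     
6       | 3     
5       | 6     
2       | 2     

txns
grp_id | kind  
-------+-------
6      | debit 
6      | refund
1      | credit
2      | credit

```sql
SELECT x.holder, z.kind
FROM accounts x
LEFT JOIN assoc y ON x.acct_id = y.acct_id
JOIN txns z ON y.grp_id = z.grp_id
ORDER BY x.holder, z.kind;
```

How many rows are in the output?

1

Step 1 — x LEFT JOIN y on acct_id → 6 row(s).
Then INNER JOIN `txns z` on grp_id: keep only rows whose y.grp_id appears in z.
Result: 1 row(s).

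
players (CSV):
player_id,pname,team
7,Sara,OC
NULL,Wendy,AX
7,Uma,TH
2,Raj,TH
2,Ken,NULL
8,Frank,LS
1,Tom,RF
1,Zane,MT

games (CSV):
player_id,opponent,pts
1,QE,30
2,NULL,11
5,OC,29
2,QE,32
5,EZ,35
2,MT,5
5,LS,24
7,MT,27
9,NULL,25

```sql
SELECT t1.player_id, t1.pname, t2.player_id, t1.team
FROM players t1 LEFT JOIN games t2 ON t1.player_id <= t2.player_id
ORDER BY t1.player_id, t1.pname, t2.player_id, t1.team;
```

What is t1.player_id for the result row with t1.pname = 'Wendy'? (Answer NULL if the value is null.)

NULL

LEFT JOIN keeps every row from `players`; unmatched rows get NULL for `games`'s columns.
Matching on t1.player_id <= t2.player_id. A NULL in a compared column never satisfies the condition.
- t1[0] player_id=7 → 2 match(es) in t2 → 2 row(s).
- t1[1] player_id=NULL → no match; kept with NULLs on the t2 side.
- t1[2] player_id=7 → 2 match(es) in t2 → 2 row(s).
- t1[3] player_id=2 → 8 match(es) in t2 → 8 row(s).
- t1[4] player_id=2 → 8 match(es) in t2 → 8 row(s).
- t1[5] player_id=8 → 1 match(es) in t2 → 1 row(s).
- t1[6] player_id=1 → 9 match(es) in t2 → 9 row(s).
- t1[7] player_id=1 → 9 match(es) in t2 → 9 row(s).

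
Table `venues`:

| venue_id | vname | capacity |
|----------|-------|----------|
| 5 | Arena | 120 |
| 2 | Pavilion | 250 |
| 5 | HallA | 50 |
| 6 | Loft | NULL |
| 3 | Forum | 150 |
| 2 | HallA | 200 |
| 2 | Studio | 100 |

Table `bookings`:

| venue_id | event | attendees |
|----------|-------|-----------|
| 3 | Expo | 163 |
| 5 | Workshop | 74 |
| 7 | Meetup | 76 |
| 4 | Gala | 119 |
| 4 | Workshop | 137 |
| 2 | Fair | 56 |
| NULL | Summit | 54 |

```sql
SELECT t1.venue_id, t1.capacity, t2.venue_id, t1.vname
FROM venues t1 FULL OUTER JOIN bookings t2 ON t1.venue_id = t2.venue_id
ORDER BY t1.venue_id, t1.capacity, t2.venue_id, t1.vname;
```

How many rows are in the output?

FULL OUTER JOIN keeps every row from both sides; unmatched rows get NULL for the other side's columns.
Matching on t1.venue_id = t2.venue_id. A NULL in a compared column never satisfies the condition.
- t1 (venue_id=5) pairs with 1 row(s) of t2.
- t1 (venue_id=2) pairs with 1 row(s) of t2.
- t1 (venue_id=5) pairs with 1 row(s) of t2.
- t1 (venue_id=6) has no partner → padded with NULL.
- t1 (venue_id=3) pairs with 1 row(s) of t2.
- t1 (venue_id=2) pairs with 1 row(s) of t2.
- t1 (venue_id=2) pairs with 1 row(s) of t2.
- 4 t2 row(s) had no t1 match → kept, t1 columns NULL.
Total: 6 matched + 5 padded = 11 rows.

11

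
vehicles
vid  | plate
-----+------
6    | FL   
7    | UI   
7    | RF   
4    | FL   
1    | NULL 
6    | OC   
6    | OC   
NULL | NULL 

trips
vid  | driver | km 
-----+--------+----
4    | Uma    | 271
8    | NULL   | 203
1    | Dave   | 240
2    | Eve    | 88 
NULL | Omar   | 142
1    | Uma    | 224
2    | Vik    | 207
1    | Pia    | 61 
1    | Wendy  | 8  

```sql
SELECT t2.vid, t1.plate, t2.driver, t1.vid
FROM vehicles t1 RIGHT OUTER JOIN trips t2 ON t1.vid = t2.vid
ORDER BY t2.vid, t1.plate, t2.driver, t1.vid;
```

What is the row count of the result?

9

RIGHT JOIN keeps every row from `trips`; unmatched rows get NULL for `vehicles`'s columns.
Matching on t1.vid = t2.vid. A NULL in a compared column never satisfies the condition.
Matched pairs: 5; unmatched t2 rows kept: 4.
Total: 5 matched + 4 padded = 9 rows.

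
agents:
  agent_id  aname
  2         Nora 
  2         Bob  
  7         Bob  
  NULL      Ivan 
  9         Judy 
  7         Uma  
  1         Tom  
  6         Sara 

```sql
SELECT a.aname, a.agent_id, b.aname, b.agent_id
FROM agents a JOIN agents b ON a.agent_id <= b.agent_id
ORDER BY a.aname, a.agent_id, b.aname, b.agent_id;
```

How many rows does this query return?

30

INNER JOIN keeps only pairs where the ON condition holds.
Matching on a.agent_id <= b.agent_id. A NULL in a compared column never satisfies the condition.
Matched pairs: 30.
Total: 30 rows.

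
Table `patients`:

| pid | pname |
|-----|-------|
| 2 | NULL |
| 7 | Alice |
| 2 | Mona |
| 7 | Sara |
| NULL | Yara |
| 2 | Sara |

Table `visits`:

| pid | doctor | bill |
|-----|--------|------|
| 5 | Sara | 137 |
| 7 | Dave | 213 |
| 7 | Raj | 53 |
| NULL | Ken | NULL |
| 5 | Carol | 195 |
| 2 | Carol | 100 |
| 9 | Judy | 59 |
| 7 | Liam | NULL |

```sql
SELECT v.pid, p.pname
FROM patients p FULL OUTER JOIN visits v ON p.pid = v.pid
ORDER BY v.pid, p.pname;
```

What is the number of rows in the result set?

FULL OUTER JOIN keeps every row from both sides; unmatched rows get NULL for the other side's columns.
Matching on p.pid = v.pid. A NULL in a compared column never satisfies the condition.
- pid=2: 1 matching v row(s), so 1 row(s) emitted.
- pid=7: 3 matching v row(s), so 3 row(s) emitted.
- pid=2: 1 matching v row(s), so 1 row(s) emitted.
- pid=7: 3 matching v row(s), so 3 row(s) emitted.
- pid=NULL: no v row matches, row kept with v columns NULL.
- pid=2: 1 matching v row(s), so 1 row(s) emitted.
- plus 4 unmatched v row(s), each kept with NULL p columns.
Total: 9 matched + 5 padded = 14 rows.

14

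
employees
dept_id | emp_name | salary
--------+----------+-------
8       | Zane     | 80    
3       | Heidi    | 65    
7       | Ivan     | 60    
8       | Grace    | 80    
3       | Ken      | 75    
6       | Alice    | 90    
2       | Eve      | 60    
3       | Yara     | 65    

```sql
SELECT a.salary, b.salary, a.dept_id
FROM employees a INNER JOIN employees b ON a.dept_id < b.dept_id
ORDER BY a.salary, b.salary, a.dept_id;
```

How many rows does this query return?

INNER JOIN keeps only pairs where the ON condition holds.
Matching on a.dept_id < b.dept_id.
Matched pairs: 24.
Total: 24 rows.

24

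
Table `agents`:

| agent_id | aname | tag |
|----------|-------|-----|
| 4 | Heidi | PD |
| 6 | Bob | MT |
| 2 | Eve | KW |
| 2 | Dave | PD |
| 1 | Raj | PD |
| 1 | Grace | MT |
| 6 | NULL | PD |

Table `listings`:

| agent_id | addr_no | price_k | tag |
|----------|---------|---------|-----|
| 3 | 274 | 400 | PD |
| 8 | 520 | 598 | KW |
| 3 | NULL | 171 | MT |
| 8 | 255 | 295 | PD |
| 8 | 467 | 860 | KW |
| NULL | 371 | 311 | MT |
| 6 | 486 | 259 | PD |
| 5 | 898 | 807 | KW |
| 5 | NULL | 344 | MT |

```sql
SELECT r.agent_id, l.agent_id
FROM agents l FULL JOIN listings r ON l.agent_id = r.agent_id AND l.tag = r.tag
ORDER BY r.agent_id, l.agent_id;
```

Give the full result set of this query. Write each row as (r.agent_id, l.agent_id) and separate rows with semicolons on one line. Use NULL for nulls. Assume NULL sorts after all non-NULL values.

(3, NULL); (3, NULL); (5, NULL); (5, NULL); (6, 6); (8, NULL); (8, NULL); (8, NULL); (NULL, 1); (NULL, 1); (NULL, 2); (NULL, 2); (NULL, 4); (NULL, 6); (NULL, NULL)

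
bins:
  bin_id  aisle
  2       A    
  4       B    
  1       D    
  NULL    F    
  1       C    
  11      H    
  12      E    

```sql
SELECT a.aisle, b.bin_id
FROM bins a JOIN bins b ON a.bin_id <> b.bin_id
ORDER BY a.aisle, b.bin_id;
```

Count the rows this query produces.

INNER JOIN keeps only pairs where the ON condition holds.
Matching on a.bin_id <> b.bin_id. A NULL in a compared column never satisfies the condition.
- a (bin_id=2) pairs with 5 row(s) of b.
- a (bin_id=4) pairs with 5 row(s) of b.
- a (bin_id=1) pairs with 4 row(s) of b.
- a (bin_id=NULL) has no partner → excluded.
- a (bin_id=1) pairs with 4 row(s) of b.
- a (bin_id=11) pairs with 5 row(s) of b.
- a (bin_id=12) pairs with 5 row(s) of b.
Total: 28 rows.

28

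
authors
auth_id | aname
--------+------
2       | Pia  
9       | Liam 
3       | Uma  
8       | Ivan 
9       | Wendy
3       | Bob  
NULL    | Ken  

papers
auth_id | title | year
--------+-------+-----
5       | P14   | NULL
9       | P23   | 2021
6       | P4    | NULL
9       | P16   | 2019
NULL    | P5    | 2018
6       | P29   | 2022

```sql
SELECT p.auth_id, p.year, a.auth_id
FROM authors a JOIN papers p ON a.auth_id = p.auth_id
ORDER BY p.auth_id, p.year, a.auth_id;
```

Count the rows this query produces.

INNER JOIN keeps only pairs where the ON condition holds.
Matching on a.auth_id = p.auth_id. A NULL in a compared column never satisfies the condition.
Matched pairs: 4.
Total: 4 rows.

4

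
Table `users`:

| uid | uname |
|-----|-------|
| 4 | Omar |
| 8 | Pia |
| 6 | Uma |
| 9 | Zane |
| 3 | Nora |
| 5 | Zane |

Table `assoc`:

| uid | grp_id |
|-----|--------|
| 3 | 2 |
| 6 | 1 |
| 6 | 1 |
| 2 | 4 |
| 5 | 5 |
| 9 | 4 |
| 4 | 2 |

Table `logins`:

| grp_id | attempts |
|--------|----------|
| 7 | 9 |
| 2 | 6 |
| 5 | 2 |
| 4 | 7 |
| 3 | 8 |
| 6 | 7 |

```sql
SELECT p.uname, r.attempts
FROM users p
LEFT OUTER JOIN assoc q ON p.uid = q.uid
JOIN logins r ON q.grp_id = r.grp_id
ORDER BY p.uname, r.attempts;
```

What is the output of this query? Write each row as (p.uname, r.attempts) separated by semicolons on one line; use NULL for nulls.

(Nora, 6); (Omar, 6); (Zane, 2); (Zane, 7)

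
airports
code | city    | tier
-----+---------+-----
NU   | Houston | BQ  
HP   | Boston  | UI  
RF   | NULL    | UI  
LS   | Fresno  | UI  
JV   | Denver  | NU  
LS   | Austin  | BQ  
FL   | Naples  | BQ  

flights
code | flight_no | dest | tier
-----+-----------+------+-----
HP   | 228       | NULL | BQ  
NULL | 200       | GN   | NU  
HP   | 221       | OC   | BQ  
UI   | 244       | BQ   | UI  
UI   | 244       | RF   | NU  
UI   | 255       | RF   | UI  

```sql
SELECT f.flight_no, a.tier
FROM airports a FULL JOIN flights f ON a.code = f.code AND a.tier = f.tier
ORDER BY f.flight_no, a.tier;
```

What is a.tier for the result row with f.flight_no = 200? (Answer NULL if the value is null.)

NULL

FULL OUTER JOIN keeps every row from both sides; unmatched rows get NULL for the other side's columns.
Matching on a.code = f.code AND a.tier = f.tier. A NULL in a compared column never satisfies the condition.
- a (code=NU, tier=BQ) has no partner → padded with NULL.
- a (code=HP, tier=UI) has no partner → padded with NULL.
- a (code=RF, tier=UI) has no partner → padded with NULL.
- a (code=LS, tier=UI) has no partner → padded with NULL.
- a (code=JV, tier=NU) has no partner → padded with NULL.
- a (code=LS, tier=BQ) has no partner → padded with NULL.
- a (code=FL, tier=BQ) has no partner → padded with NULL.
- 6 row(s) from f found no a partner → padded with NULL.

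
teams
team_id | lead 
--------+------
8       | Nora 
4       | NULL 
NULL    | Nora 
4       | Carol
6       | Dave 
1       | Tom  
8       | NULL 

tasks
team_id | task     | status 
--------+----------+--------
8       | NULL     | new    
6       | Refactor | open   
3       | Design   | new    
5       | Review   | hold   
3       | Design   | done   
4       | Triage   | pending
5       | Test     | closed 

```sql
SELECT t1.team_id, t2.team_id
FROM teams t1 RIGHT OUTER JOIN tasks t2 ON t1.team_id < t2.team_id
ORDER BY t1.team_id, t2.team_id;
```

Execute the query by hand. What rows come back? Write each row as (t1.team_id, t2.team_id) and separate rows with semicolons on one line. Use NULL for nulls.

RIGHT JOIN keeps every row from `tasks`; unmatched rows get NULL for `teams`'s columns.
Matching on t1.team_id < t2.team_id. A NULL in a compared column never satisfies the condition.
Matched pairs: 16; unmatched t2 rows kept: 0.

(1, 3); (1, 3); (1, 4); (1, 5); (1, 5); (1, 6); (1, 8); (4, 5); (4, 5); (4, 5); (4, 5); (4, 6); (4, 6); (4, 8); (4, 8); (6, 8)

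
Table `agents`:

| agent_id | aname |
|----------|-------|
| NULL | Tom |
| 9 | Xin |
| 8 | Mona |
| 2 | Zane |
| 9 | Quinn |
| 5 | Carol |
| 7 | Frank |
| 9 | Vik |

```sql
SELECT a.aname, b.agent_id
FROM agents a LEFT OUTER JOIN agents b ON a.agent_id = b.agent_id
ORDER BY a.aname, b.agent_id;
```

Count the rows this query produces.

LEFT JOIN keeps every row from `agents a`; unmatched rows get NULL for `agents b`'s columns.
Matching on a.agent_id = b.agent_id. A NULL in a compared column never satisfies the condition.
Matched pairs: 13; unmatched a rows kept: 1.
Total: 13 matched + 1 padded = 14 rows.

14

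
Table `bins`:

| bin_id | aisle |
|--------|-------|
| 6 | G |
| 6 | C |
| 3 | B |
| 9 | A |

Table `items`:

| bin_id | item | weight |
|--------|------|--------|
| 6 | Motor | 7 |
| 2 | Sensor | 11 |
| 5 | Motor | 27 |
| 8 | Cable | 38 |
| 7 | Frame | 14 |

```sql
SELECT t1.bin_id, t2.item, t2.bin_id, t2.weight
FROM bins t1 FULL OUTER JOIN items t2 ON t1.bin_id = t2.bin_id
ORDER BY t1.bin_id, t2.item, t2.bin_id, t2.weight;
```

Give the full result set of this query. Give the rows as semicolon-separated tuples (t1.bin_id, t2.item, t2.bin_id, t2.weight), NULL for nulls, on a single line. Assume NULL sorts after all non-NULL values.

(3, NULL, NULL, NULL); (6, Motor, 6, 7); (6, Motor, 6, 7); (9, NULL, NULL, NULL); (NULL, Cable, 8, 38); (NULL, Frame, 7, 14); (NULL, Motor, 5, 27); (NULL, Sensor, 2, 11)

FULL OUTER JOIN keeps every row from both sides; unmatched rows get NULL for the other side's columns.
Matching on t1.bin_id = t2.bin_id.
- t1 (bin_id=6) pairs with 1 row(s) of t2.
- t1 (bin_id=6) pairs with 1 row(s) of t2.
- t1 (bin_id=3) has no partner → padded with NULL.
- t1 (bin_id=9) has no partner → padded with NULL.
- plus 4 unmatched t2 row(s), each kept with NULL t1 columns.
After projecting and ordering:
t1.bin_id | t2.item | t2.bin_id | t2.weight
3 | NULL | NULL | NULL
6 | Motor | 6 | 7
6 | Motor | 6 | 7
9 | NULL | NULL | NULL
NULL | Cable | 8 | 38
NULL | Frame | 7 | 14
NULL | Motor | 5 | 27
NULL | Sensor | 2 | 11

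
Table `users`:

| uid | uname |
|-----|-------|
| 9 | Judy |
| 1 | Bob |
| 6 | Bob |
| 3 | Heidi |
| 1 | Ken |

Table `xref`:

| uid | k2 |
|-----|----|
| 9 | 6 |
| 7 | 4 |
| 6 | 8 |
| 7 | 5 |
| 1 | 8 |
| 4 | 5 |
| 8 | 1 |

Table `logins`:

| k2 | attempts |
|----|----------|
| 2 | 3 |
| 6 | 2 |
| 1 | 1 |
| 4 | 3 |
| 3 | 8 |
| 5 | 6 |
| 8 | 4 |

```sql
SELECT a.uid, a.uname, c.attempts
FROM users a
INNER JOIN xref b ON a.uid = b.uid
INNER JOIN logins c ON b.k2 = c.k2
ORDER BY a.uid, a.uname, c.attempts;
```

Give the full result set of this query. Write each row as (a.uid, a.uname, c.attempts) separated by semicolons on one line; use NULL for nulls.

Joins associate left-to-right: users INNER JOIN xref on uid gives 4 intermediate row(s).
Then INNER JOIN `logins c` on k2: keep only rows whose b.k2 appears in c.

(1, Bob, 4); (1, Ken, 4); (6, Bob, 4); (9, Judy, 2)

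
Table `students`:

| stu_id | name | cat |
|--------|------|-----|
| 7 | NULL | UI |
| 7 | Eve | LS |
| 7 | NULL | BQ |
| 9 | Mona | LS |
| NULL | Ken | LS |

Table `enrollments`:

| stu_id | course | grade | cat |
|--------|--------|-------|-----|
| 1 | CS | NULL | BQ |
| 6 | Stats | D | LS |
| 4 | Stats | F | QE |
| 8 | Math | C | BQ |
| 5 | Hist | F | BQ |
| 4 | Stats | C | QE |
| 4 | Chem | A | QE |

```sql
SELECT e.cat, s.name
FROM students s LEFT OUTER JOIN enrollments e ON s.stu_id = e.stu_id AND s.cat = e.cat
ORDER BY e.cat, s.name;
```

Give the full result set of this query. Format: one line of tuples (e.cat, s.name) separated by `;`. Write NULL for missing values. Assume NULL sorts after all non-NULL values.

LEFT JOIN keeps every row from `students`; unmatched rows get NULL for `enrollments`'s columns.
Matching on s.stu_id = e.stu_id AND s.cat = e.cat. A NULL in a compared column never satisfies the condition.
- s (stu_id=7, cat=UI) has no partner → padded with NULL.
- s (stu_id=7, cat=LS) has no partner → padded with NULL.
- s (stu_id=7, cat=BQ) has no partner → padded with NULL.
- s (stu_id=9, cat=LS) has no partner → padded with NULL.
- s (stu_id=NULL, cat=LS) has no partner → padded with NULL.
After projecting and ordering:
e.cat | s.name
NULL | Eve
NULL | Ken
NULL | Mona
NULL | NULL
NULL | NULL

(NULL, Eve); (NULL, Ken); (NULL, Mona); (NULL, NULL); (NULL, NULL)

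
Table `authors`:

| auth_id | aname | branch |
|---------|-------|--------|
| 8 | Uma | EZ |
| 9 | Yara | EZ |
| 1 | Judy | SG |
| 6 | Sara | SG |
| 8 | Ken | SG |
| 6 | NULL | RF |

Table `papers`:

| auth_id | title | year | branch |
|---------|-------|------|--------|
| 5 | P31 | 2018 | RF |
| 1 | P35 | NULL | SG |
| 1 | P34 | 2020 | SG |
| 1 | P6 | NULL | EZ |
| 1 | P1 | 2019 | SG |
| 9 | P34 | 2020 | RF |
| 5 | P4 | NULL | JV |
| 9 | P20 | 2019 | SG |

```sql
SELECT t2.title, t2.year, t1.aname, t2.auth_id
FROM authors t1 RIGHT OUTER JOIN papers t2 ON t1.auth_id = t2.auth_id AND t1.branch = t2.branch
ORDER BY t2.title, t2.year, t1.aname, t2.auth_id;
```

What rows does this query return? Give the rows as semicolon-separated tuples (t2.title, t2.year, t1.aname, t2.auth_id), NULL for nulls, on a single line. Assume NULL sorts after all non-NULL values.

RIGHT JOIN keeps every row from `papers`; unmatched rows get NULL for `authors`'s columns.
Matching on t1.auth_id = t2.auth_id AND t1.branch = t2.branch.
Matched pairs: 3; unmatched t2 rows kept: 5.

(P1, 2019, Judy, 1); (P20, 2019, NULL, 9); (P31, 2018, NULL, 5); (P34, 2020, Judy, 1); (P34, 2020, NULL, 9); (P35, NULL, Judy, 1); (P4, NULL, NULL, 5); (P6, NULL, NULL, 1)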